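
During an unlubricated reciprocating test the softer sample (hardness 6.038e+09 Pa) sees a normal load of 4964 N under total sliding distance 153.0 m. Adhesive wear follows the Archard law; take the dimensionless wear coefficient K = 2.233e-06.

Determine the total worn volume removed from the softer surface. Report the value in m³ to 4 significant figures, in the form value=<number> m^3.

value=2.809e-10 m^3

The algebra maintains full float precision. Intermediates are shown rounded — a single final rounding, at 4 significant digits.
Expressed in SI base units: W = 4964 N, H = 6.038e+09 Pa, K = 2.233e-06.
The Archard volume V = K·W·L/H = 2.233e-06 · 4964 · 153.0 / 6.038e+09 = 2.809e-10 m³.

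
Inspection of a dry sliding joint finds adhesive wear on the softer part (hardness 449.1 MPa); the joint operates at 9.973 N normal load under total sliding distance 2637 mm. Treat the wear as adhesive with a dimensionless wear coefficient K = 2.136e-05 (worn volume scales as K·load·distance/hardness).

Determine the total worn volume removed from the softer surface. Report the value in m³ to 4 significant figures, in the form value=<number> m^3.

The computation runs at exact precision — intermediates are shown rounded — one final rounding: four significant figures.
The distance L = 2637 mm = 2.637 m.
Hardness H = 449.1 MPa = 4.491e+08 Pa.
In SI base units, W = 9.973 N, H = 4.491e+08 Pa, K = 2.136e-05.
Wear volume V = K·W·L/H = 2.136e-05 · 9.973 · 2.637 / 4.491e+08 = 1.251e-12 m³.

value=1.251e-12 m^3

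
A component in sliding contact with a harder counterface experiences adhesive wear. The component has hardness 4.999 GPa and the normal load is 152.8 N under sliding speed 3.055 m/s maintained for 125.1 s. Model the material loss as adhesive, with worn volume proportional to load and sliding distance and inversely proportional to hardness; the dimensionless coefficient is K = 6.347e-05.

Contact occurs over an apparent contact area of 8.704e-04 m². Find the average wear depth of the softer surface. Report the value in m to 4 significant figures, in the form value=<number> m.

Every step runs at full precision, and the intermediates are printed rounded, and one last rounding: 4 significant figures.
Convert: The distance L = v·t = 3.055 m/s × 125.1 s = 382.2 m.
Convert: Hardness H = 4.999 GPa = 4.999e+09 Pa.
Restated in SI base units: W = 152.8 N, H = 4.999e+09 Pa, K = 6.347e-05.
Volume removed: V = K·W·L/H = 6.347e-05 · 152.8 · 382.2 / 4.999e+09 = 7.414e-10 m³.
Depth of wear h = V/A = 7.414e-10 / 8.704e-04 = 8.518e-07 m.

value=8.518e-07 m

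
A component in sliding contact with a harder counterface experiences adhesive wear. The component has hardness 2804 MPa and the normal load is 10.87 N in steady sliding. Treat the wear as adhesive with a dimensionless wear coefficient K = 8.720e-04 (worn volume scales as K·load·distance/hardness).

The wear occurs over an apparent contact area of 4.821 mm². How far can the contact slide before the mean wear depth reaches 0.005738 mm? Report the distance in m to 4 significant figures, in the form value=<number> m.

Displayed values are rounded. Each operation runs at exact precision, and one final rounding, at four significant figures.
Hardness H = 2804 MPa = 2.804e+09 Pa.
Contact area A = 4.821 mm² = 4.821e-06 m².
Depth limit h_lim = 0.005738 mm = 5.738e-06 m.
Expressed in SI base units: W = 10.87 N, H = 2.804e+09 Pa, K = 8.720e-04.
Limit volume V_lim = h_lim·A = 5.738e-06 · 4.821e-06 = 2.766e-11 m³.
Sliding life L = V_lim·H/(K·W) = 2.766e-11 · 2.804e+09 / (8.720e-04 · 10.87) = 8.183 m.

value=8.183 m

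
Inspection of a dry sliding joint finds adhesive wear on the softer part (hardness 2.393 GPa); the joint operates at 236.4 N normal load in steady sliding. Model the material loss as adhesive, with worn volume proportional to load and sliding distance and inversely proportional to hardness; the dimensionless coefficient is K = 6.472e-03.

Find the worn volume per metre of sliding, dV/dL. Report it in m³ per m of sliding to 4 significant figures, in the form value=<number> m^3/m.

value=6.394e-10 m^3/m

Quoted intermediates are rounded, and all working math keeps exact precision; rounded just once to 4 significant digits.
Hardness H = 2.393 GPa = 2.393e+09 Pa.
SI base units throughout: W = 236.4 N, H = 2.393e+09 Pa, K = 6.472e-03.
Volumetric rate dV/dL = K·W/H, so: 6.472e-03 · 236.4 / 2.393e+09 = 6.394e-10 m³/m.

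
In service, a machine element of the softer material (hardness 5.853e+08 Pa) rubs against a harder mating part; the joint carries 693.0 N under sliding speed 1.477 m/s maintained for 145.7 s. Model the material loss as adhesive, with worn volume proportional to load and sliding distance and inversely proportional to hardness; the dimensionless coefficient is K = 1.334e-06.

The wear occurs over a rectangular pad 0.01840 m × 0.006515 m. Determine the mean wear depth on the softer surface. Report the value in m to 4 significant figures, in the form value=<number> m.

Every step keeps full precision; intermediates are displayed rounded — one last rounding to four significant figures.
The distance L = v·t = 1.477 m/s × 145.7 s = 215.2 m.
Contact area A = 0.01840 m × 0.006515 m = 1.199e-04 m².
Expressed in SI base units: W = 693.0 N, H = 5.853e+08 Pa, K = 1.334e-06.
Worn volume V = K·W·L/H = 1.334e-06 · 693.0 · 215.2 / 5.853e+08 = 3.399e-10 m³.
Mean wear depth h = V/A = 3.399e-10 / 1.199e-04 = 2.835e-06 m.

value=2.835e-06 m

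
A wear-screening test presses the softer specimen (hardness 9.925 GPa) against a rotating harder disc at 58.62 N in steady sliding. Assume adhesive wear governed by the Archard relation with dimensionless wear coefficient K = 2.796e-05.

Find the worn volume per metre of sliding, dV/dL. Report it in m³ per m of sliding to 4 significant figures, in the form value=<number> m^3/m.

All working math holds full float precision, and intermediate values appear rounded; a lone final rounding, at 4 significant figures.
Convert: Hardness H = 9.925 GPa = 9.925e+09 Pa.
In SI base units, W = 58.62 N, H = 9.925e+09 Pa, K = 2.796e-05.
Wear rate dV/dL = K·W/H, so: 2.796e-05 · 58.62 / 9.925e+09 = 1.651e-13 m³/m.

value=1.651e-13 m^3/m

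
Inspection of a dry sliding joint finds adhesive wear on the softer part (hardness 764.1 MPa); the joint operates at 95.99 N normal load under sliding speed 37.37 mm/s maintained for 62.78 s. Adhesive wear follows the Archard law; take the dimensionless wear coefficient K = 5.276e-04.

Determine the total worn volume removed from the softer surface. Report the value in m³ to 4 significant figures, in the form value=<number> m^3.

Shown intermediates are rounded, and the computation holds full precision; rounded just once: four significant figures.
Sliding speed v = 37.37 mm/s = 0.03737 m/s. Distance L = v·t = 0.03737 m/s × 62.78 s = 2.346 m.
Hardness H = 764.1 MPa = 7.641e+08 Pa.
Working in SI base units: W = 95.99 N, H = 7.641e+08 Pa, K = 5.276e-04.
Archard relation: V = K·W·L/H = 5.276e-04 · 95.99 · 2.346 / 7.641e+08 = 1.555e-10 m³.

value=1.555e-10 m^3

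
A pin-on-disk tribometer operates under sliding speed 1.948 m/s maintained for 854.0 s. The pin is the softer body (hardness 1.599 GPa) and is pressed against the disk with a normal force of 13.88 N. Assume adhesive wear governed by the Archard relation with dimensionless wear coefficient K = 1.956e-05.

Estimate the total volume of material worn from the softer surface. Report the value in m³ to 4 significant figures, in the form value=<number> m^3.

value=2.825e-10 m^3

All working math keeps exact precision — intermediate values are shown rounded; a single final rounding: 4 significant figures.
The distance L = v·t = 1.948 m/s × 854.0 s = 1664 m.
Hardness H = 1.599 GPa = 1.599e+09 Pa.
In SI base units: W = 13.88 N, H = 1.599e+09 Pa, K = 1.956e-05.
Worn volume V = K·W·L/H = 1.956e-05 · 13.88 · 1664 / 1.599e+09 = 2.825e-10 m³.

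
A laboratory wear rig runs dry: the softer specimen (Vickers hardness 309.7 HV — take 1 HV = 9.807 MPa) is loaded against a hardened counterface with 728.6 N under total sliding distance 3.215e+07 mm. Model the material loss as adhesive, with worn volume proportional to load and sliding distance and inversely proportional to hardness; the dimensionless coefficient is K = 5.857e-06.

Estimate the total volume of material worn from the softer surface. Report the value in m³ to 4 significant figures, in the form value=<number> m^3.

Every step keeps exact precision; the intermediates are shown rounded. Rounded just once: 4 significant digits.
Path length L = 3.215e+07 mm = 3.215e+04 m.
Hardness H = 309.7 HV × 9.807 MPa/HV = 3037 MPa = 3.037e+09 Pa.
Restated in SI base units: W = 728.6 N, H = 3.037e+09 Pa, K = 5.857e-06.
Archard relation: V = K·W·L/H = 5.857e-06 · 728.6 · 3.215e+04 / 3.037e+09 = 4.517e-08 m³.

value=4.517e-08 m^3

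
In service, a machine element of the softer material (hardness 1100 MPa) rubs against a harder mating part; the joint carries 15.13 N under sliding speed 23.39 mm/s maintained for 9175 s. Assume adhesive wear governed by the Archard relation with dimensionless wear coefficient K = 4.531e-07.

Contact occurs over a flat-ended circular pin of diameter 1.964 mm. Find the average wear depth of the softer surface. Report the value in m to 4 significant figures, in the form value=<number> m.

value=4.415e-07 m

All arithmetic maintains full precision — intermediates are displayed rounded. Rounded just once to 4 significant figures.
Convert: Sliding speed v = 23.39 mm/s = 0.02339 m/s. Sliding distance L = v·t = 0.02339 m/s × 9175 s = 214.6 m.
Convert: Hardness H = 1100 MPa = 1.100e+09 Pa.
Convert: Pin diameter d = 1.964 mm = 0.001964 m. Contact area A = π·d²/4 = π·(0.001964 m)²/4 = 3.030e-06 m².
In SI base units: W = 15.13 N, H = 1.100e+09 Pa, K = 4.531e-07.
Archard volume V = K·W·L/H = 4.531e-07 · 15.13 · 214.6 / 1.100e+09 = 1.337e-12 m³.
Mean wear depth h = V/A = 1.337e-12 / 3.030e-06 = 4.415e-07 m.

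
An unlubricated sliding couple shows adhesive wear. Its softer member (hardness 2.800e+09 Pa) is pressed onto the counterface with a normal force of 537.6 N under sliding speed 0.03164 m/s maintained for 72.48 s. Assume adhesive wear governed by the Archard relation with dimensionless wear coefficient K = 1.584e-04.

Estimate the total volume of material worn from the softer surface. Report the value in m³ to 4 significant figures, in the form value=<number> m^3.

value=6.974e-11 m^3

All arithmetic maintains full float precision — the intermediates are shown rounded; rounded once at the end, at 4 significant figures.
Convert: The distance L = v·t = 0.03164 m/s × 72.48 s = 2.293 m.
In SI base units, W = 537.6 N, H = 2.800e+09 Pa, K = 1.584e-04.
By Archard's law, V = K·W·L/H = 1.584e-04 · 537.6 · 2.293 / 2.800e+09 = 6.974e-11 m³.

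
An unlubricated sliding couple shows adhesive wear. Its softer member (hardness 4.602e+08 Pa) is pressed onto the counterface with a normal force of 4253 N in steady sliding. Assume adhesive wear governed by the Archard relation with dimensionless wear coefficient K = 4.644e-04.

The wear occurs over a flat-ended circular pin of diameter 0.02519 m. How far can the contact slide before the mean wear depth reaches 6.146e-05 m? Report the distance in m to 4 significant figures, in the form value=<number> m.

value=7.137 m

All arithmetic holds full float precision; intermediates are printed rounded; one final rounding: 4 significant digits.
Convert: Contact area A = π·d²/4 = π·(0.02519 m)²/4 = 4.984e-04 m².
In SI base units: W = 4253 N, H = 4.602e+08 Pa, K = 4.644e-04.
At the depth limit, V_lim = h_lim·A = 6.146e-05 · 4.984e-04 = 3.063e-08 m³.
Sliding life L = V_lim·H/(K·W) = 3.063e-08 · 4.602e+08 / (4.644e-04 · 4253) = 7.137 m.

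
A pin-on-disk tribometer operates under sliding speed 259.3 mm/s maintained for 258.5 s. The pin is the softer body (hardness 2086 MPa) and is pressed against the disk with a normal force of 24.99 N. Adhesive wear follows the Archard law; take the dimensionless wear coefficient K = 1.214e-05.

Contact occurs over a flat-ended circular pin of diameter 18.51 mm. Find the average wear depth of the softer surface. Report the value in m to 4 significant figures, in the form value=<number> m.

value=3.623e-08 m

Intermediate values are shown rounded — all working math runs at exact precision. Rounded once at the end: 4 significant digits.
Convert: Sliding speed v = 259.3 mm/s = 0.2593 m/s. Path length L = v·t = 0.2593 m/s × 258.5 s = 67.03 m.
Convert: Hardness H = 2086 MPa = 2.086e+09 Pa.
Convert: Pin diameter d = 18.51 mm = 0.01851 m. Contact area A = π·d²/4 = π·(0.01851 m)²/4 = 2.691e-04 m².
Expressed in SI base units: W = 24.99 N, H = 2.086e+09 Pa, K = 1.214e-05.
Worn volume V = K·W·L/H = 1.214e-05 · 24.99 · 67.03 / 2.086e+09 = 9.748e-12 m³.
Average depth h = V/A = 9.748e-12 / 2.691e-04 = 3.623e-08 m.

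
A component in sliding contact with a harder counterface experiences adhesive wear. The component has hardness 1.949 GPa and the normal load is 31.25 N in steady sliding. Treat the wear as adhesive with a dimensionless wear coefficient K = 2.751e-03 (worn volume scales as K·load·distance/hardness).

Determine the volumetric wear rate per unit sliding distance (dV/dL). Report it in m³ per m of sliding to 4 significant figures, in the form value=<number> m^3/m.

value=4.411e-11 m^3/m

The computation carries full precision; intermediate values are shown rounded, and one last rounding: four significant figures.
Convert: Hardness H = 1.949 GPa = 1.949e+09 Pa.
In SI base units, W = 31.25 N, H = 1.949e+09 Pa, K = 2.751e-03.
Sliding wear rate dV/dL = K·W/H — distance-free: 2.751e-03 · 31.25 / 1.949e+09 = 4.411e-11 m³/m.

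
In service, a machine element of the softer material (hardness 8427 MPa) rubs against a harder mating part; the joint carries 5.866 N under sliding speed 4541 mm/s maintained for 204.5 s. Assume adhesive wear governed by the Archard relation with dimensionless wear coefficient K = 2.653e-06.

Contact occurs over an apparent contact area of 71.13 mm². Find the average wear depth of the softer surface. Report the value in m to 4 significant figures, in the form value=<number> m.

value=2.411e-08 m

The algebra runs at full precision. Quoted intermediates are rounded. Rounded once at the end to 4 significant figures.
Convert: Sliding speed v = 4541 mm/s = 4.541 m/s. Distance covered L = v·t = 4.541 m/s × 204.5 s = 928.6 m.
Convert: Hardness H = 8427 MPa = 8.427e+09 Pa.
Convert: Contact area A = 71.13 mm² = 7.113e-05 m².
As SI base values: W = 5.866 N, H = 8.427e+09 Pa, K = 2.653e-06.
By Archard's law, V = K·W·L/H = 2.653e-06 · 5.866 · 928.6 / 8.427e+09 = 1.715e-12 m³.
Mean wear depth h = V/A = 1.715e-12 / 7.113e-05 = 2.411e-08 m.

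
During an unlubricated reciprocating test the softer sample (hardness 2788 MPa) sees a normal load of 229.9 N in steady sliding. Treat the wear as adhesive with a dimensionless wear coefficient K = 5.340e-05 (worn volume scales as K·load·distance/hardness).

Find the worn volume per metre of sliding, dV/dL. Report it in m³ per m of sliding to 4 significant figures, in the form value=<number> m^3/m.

value=4.403e-12 m^3/m

All working math holds full float precision. Intermediates are displayed rounded, and rounded once at the end, at four significant figures.
Hardness H = 2788 MPa = 2.788e+09 Pa.
As SI base values: W = 229.9 N, H = 2.788e+09 Pa, K = 5.340e-05.
Sliding wear rate dV/dL = K·W/H (no L dependence): 5.340e-05 · 229.9 / 2.788e+09 = 4.403e-12 m³/m.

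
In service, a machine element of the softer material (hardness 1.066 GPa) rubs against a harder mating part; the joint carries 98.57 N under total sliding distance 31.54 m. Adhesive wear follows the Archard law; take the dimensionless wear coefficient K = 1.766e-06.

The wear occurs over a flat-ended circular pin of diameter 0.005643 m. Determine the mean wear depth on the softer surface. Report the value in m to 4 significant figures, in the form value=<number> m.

Every step keeps full precision. The intermediates are printed rounded, and a lone final rounding to 4 significant digits.
Hardness H = 1.066 GPa = 1.066e+09 Pa.
Contact area A = π·d²/4 = π·(0.005643 m)²/4 = 2.501e-05 m².
As SI base values: W = 98.57 N, H = 1.066e+09 Pa, K = 1.766e-06.
The Archard volume V = K·W·L/H = 1.766e-06 · 98.57 · 31.54 / 1.066e+09 = 5.150e-12 m³.
Average depth h = V/A = 5.150e-12 / 2.501e-05 = 2.059e-07 m.

value=2.059e-07 m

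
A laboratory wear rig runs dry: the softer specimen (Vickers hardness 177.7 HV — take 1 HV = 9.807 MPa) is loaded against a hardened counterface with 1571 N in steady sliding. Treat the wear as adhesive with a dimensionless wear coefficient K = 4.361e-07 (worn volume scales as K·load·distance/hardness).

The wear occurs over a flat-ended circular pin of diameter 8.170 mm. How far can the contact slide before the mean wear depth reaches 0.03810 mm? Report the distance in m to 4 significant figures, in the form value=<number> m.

Each operation holds exact precision — intermediates appear rounded — rounded just once to 4 significant figures.
Hardness H = 177.7 HV × 9.807 MPa/HV = 1743 MPa = 1.743e+09 Pa.
Pin diameter d = 8.170 mm = 0.008170 m. Contact area A = π·d²/4 = π·(0.008170 m)²/4 = 5.242e-05 m².
Depth limit h_lim = 0.03810 mm = 3.810e-05 m.
In SI base units: W = 1571 N, H = 1.743e+09 Pa, K = 4.361e-07.
Limit volume V_lim = h_lim·A = 3.810e-05 · 5.242e-05 = 1.997e-09 m³.
Sliding life L = V_lim·H/(K·W) = 1.997e-09 · 1.743e+09 / (4.361e-07 · 1571) = 5081 m.

value=5081 m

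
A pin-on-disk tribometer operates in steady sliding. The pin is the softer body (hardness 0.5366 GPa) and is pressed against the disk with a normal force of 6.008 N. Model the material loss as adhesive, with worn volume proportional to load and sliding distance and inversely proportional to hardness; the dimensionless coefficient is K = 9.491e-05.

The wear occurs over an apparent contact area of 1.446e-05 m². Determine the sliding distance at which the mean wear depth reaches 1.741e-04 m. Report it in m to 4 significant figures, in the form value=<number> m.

value=2369 m

The intermediates are displayed rounded, and all arithmetic maintains exact precision, and rounded just once: 4 significant figures.
Hardness H = 0.5366 GPa = 5.366e+08 Pa.
Working in SI base units: W = 6.008 N, H = 5.366e+08 Pa, K = 9.491e-05.
Volume at the limit: V_lim = h_lim·A = 1.741e-04 · 1.446e-05 = 2.517e-09 m³.
So the life L = V_lim·H/(K·W) = 2.517e-09 · 5.366e+08 / (9.491e-05 · 6.008) = 2369 m.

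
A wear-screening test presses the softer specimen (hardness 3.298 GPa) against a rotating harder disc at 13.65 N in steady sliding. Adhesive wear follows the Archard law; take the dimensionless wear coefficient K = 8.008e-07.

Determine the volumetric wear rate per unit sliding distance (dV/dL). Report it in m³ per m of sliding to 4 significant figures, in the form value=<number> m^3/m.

value=3.314e-15 m^3/m

The algebra maintains full precision; intermediate values are displayed rounded, and one final rounding to four significant figures.
Hardness H = 3.298 GPa = 3.298e+09 Pa.
Restated in SI base units: W = 13.65 N, H = 3.298e+09 Pa, K = 8.008e-07.
Volumetric rate dV/dL = K·W/H, so: 8.008e-07 · 13.65 / 3.298e+09 = 3.314e-15 m³/m.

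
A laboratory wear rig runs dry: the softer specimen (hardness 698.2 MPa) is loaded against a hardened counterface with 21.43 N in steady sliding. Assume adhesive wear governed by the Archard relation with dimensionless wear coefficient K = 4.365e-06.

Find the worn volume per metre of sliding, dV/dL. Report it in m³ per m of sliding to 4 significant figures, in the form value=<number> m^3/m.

value=1.340e-13 m^3/m

Shown intermediates are rounded. Every step maintains exact precision; one final rounding, at four significant figures.
Hardness H = 698.2 MPa = 6.982e+08 Pa.
SI base units throughout: W = 21.43 N, H = 6.982e+08 Pa, K = 4.365e-06.
Rate of wear dV/dL = K·W/H, per unit distance: 4.365e-06 · 21.43 / 6.982e+08 = 1.340e-13 m³/m.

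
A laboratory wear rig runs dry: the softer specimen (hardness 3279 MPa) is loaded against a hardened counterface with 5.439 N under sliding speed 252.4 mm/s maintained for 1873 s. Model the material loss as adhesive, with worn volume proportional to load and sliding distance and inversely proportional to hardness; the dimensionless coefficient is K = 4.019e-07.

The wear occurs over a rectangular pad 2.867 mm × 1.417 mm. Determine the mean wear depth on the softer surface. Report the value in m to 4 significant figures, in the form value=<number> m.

value=7.758e-08 m

The algebra carries full precision. Intermediate values are shown rounded, and rounded once at the end to four significant figures.
Convert: Sliding speed v = 252.4 mm/s = 0.2524 m/s. Distance covered L = v·t = 0.2524 m/s × 1873 s = 472.7 m.
Convert: Hardness H = 3279 MPa = 3.279e+09 Pa.
Convert: Pad sides 2.867 mm × 1.417 mm = 0.002867 m × 0.001417 m. Contact area A = 0.002867 m × 0.001417 m = 4.063e-06 m².
Working in SI base units: W = 5.439 N, H = 3.279e+09 Pa, K = 4.019e-07.
Wear volume V = K·W·L/H = 4.019e-07 · 5.439 · 472.7 / 3.279e+09 = 3.152e-13 m³.
Wear depth h = V/A = 3.152e-13 / 4.063e-06 = 7.758e-08 m.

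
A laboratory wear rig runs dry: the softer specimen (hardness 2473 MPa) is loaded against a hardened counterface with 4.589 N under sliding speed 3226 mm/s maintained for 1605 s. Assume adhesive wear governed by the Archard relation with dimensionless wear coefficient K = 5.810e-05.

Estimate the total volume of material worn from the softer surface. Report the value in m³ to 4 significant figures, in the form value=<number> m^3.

value=5.582e-10 m^3

Intermediate values appear rounded; the computation carries exact precision; one final rounding to four significant digits.
Sliding speed v = 3226 mm/s = 3.226 m/s. Sliding distance L = v·t = 3.226 m/s × 1605 s = 5178 m.
Hardness H = 2473 MPa = 2.473e+09 Pa.
Expressed in SI base units: W = 4.589 N, H = 2.473e+09 Pa, K = 5.810e-05.
Archard volume V = K·W·L/H = 5.810e-05 · 4.589 · 5178 / 2.473e+09 = 5.582e-10 m³.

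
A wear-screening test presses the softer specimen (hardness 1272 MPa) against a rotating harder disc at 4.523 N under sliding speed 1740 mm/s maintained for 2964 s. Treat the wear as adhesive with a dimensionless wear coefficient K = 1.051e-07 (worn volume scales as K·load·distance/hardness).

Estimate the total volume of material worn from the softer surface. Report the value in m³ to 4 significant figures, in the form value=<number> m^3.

value=1.927e-12 m^3

All working math maintains exact precision, and intermediate values are displayed rounded; one final rounding, at 4 significant digits.
Sliding speed v = 1740 mm/s = 1.740 m/s. Path length L = v·t = 1.740 m/s × 2964 s = 5157 m.
Hardness H = 1272 MPa = 1.272e+09 Pa.
Expressed in SI base units: W = 4.523 N, H = 1.272e+09 Pa, K = 1.051e-07.
Volume removed: V = K·W·L/H = 1.051e-07 · 4.523 · 5157 / 1.272e+09 = 1.927e-12 m³.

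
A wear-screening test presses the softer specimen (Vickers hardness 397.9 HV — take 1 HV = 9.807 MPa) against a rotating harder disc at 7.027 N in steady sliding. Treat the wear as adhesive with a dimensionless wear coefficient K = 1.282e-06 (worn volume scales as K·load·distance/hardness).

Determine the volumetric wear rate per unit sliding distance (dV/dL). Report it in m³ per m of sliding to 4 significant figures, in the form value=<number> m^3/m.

Printed values are rounded. All working math runs at full float precision — one last rounding: 4 significant digits.
Convert: Hardness H = 397.9 HV × 9.807 MPa/HV = 3902 MPa = 3.902e+09 Pa.
Expressed in SI base units: W = 7.027 N, H = 3.902e+09 Pa, K = 1.282e-06.
Sliding wear rate dV/dL = K·W/H: 1.282e-06 · 7.027 / 3.902e+09 = 2.309e-15 m³/m.

value=2.309e-15 m^3/m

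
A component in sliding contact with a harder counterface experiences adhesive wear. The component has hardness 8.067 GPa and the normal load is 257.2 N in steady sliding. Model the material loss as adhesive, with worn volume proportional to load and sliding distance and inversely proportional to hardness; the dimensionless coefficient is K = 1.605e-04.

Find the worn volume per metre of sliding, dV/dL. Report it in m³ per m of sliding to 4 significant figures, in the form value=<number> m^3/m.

value=5.117e-12 m^3/m

The intermediates are printed rounded; every step maintains full float precision. Rounded just once, at 4 significant figures.
Convert: Hardness H = 8.067 GPa = 8.067e+09 Pa.
In SI base units: W = 257.2 N, H = 8.067e+09 Pa, K = 1.605e-04.
Rate of wear dV/dL = K·W/H: 1.605e-04 · 257.2 / 8.067e+09 = 5.117e-12 m³/m.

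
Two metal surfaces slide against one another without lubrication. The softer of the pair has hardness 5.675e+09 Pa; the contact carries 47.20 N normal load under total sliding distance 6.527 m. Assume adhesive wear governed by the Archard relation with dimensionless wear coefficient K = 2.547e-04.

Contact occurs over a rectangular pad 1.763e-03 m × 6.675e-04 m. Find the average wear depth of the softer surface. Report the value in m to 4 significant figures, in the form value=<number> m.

Intermediates are printed rounded, and every step keeps full precision. Rounded just once: 4 significant figures.
Convert: Contact area A = 1.763e-03 m × 6.675e-04 m = 1.177e-06 m².
Expressed in SI base units: W = 47.20 N, H = 5.675e+09 Pa, K = 2.547e-04.
By Archard's law, V = K·W·L/H = 2.547e-04 · 47.20 · 6.527 / 5.675e+09 = 1.383e-11 m³.
Wear depth h = V/A = 1.383e-11 / 1.177e-06 = 1.175e-05 m.

value=1.175e-05 m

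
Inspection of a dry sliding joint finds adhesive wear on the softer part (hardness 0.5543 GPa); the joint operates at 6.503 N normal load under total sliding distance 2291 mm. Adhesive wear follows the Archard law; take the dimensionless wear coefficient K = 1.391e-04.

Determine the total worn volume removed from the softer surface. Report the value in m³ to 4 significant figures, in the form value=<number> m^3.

Intermediate values are shown rounded. All arithmetic runs at full float precision. Rounded once at the end to four significant figures.
Convert: Path length L = 2291 mm = 2.291 m.
Convert: Hardness H = 0.5543 GPa = 5.543e+08 Pa.
In SI base units, W = 6.503 N, H = 5.543e+08 Pa, K = 1.391e-04.
By Archard's law, V = K·W·L/H = 1.391e-04 · 6.503 · 2.291 / 5.543e+08 = 3.739e-12 m³.

value=3.739e-12 m^3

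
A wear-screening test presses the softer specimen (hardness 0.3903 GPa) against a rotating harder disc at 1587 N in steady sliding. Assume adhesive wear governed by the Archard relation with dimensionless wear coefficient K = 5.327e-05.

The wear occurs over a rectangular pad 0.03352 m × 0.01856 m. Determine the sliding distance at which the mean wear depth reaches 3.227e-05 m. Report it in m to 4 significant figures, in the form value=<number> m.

value=92.69 m

The intermediates are printed rounded; the algebra runs at full float precision. Rounded just once to four significant figures.
Convert: Hardness H = 0.3903 GPa = 3.903e+08 Pa.
Convert: Contact area A = 0.03352 m × 0.01856 m = 6.221e-04 m².
SI base units throughout: W = 1587 N, H = 3.903e+08 Pa, K = 5.327e-05.
Permissible volume V_lim = h_lim·A = 3.227e-05 · 6.221e-04 = 2.008e-08 m³.
Inverting, life L = V_lim·H/(K·W) = 2.008e-08 · 3.903e+08 / (5.327e-05 · 1587) = 92.69 m.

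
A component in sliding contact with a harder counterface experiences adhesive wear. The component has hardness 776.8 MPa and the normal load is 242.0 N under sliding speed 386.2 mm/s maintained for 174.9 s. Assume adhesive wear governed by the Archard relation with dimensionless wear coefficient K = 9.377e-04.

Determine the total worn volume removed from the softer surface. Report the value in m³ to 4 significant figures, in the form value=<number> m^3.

value=1.973e-08 m^3

Intermediates appear rounded — every step carries full precision — one final rounding, at 4 significant figures.
Sliding speed v = 386.2 mm/s = 0.3862 m/s. Total distance L = v·t = 0.3862 m/s × 174.9 s = 67.55 m.
Hardness H = 776.8 MPa = 7.768e+08 Pa.
Expressed in SI base units: W = 242.0 N, H = 7.768e+08 Pa, K = 9.377e-04.
Archard volume V = K·W·L/H = 9.377e-04 · 242.0 · 67.55 / 7.768e+08 = 1.973e-08 m³.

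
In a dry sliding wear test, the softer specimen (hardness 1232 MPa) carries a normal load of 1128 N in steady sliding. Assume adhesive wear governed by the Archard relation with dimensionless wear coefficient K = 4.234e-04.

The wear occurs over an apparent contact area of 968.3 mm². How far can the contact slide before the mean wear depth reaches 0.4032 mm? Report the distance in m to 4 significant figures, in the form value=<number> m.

All arithmetic keeps full float precision, and quoted intermediates are rounded — rounded just once to 4 significant figures.
Hardness H = 1232 MPa = 1.232e+09 Pa.
Contact area A = 968.3 mm² = 9.683e-04 m².
Depth limit h_lim = 0.4032 mm = 4.032e-04 m.
In SI base units, W = 1128 N, H = 1.232e+09 Pa, K = 4.234e-04.
Limit volume V_lim = h_lim·A = 4.032e-04 · 9.683e-04 = 3.904e-07 m³.
So the life L = V_lim·H/(K·W) = 3.904e-07 · 1.232e+09 / (4.234e-04 · 1128) = 1007 m.

value=1007 m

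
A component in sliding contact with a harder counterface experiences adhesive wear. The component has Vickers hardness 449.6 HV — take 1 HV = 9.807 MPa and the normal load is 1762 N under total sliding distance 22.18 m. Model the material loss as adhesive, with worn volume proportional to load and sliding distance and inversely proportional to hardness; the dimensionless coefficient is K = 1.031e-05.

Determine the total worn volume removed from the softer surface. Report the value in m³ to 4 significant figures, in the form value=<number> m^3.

value=9.138e-11 m^3

All working math maintains full float precision, and intermediate values are displayed rounded; a single final rounding: four significant figures.
Convert: Hardness H = 449.6 HV × 9.807 MPa/HV = 4409 MPa = 4.409e+09 Pa.
As SI base values: W = 1762 N, H = 4.409e+09 Pa, K = 1.031e-05.
Archard relation: V = K·W·L/H = 1.031e-05 · 1762 · 22.18 / 4.409e+09 = 9.138e-11 m³.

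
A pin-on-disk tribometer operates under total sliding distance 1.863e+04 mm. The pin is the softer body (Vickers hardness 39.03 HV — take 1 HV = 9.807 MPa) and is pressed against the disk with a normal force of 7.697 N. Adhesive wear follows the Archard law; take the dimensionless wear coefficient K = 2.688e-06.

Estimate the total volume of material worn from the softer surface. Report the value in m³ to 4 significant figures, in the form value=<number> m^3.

Intermediate values are shown rounded, and the algebra carries full float precision. Rounded just once to four significant digits.
The distance L = 1.863e+04 mm = 18.63 m.
Hardness H = 39.03 HV × 9.807 MPa/HV = 382.8 MPa = 3.828e+08 Pa.
In SI base units: W = 7.697 N, H = 3.828e+08 Pa, K = 2.688e-06.
Archard volume V = K·W·L/H = 2.688e-06 · 7.697 · 18.63 / 3.828e+08 = 1.007e-12 m³.

value=1.007e-12 m^3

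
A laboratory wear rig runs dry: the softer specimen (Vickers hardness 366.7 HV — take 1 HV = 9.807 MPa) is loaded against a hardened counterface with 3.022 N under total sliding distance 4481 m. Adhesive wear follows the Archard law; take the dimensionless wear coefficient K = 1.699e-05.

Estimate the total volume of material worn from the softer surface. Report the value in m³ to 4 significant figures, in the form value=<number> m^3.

The computation holds full float precision — intermediate values are displayed rounded, and rounded just once, at four significant digits.
Hardness H = 366.7 HV × 9.807 MPa/HV = 3596 MPa = 3.596e+09 Pa.
In SI base units, W = 3.022 N, H = 3.596e+09 Pa, K = 1.699e-05.
The Archard volume V = K·W·L/H = 1.699e-05 · 3.022 · 4481 / 3.596e+09 = 6.398e-11 m³.

value=6.398e-11 m^3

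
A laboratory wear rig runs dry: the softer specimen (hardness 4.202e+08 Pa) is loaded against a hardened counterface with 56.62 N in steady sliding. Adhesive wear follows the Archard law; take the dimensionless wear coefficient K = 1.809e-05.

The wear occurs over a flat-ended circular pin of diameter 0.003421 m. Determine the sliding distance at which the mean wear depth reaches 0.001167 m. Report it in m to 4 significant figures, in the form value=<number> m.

value=4401 m

The intermediates are displayed rounded; all working math runs at full float precision; rounded just once: 4 significant digits.
Contact area A = π·d²/4 = π·(0.003421 m)²/4 = 9.192e-06 m².
Collected in SI base units: W = 56.62 N, H = 4.202e+08 Pa, K = 1.809e-05.
Volume at the limit: V_lim = h_lim·A = 0.001167 · 9.192e-06 = 1.073e-08 m³.
So the life L = V_lim·H/(K·W) = 1.073e-08 · 4.202e+08 / (1.809e-05 · 56.62) = 4401 m.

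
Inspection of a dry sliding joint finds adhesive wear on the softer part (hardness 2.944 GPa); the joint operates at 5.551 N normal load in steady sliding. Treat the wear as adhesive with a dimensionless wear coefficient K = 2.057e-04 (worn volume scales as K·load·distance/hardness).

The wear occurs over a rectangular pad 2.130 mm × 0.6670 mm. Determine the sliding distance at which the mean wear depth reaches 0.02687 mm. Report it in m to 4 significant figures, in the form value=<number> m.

value=98.42 m

All arithmetic carries full float precision, and the intermediates appear rounded. Rounded once at the end, at four significant figures.
Hardness H = 2.944 GPa = 2.944e+09 Pa.
Pad sides 2.130 mm × 0.6670 mm = 2.130e-03 m × 6.670e-04 m. Contact area A = 2.130e-03 m × 6.670e-04 m = 1.421e-06 m².
Depth limit h_lim = 0.02687 mm = 2.687e-05 m.
As SI base values: W = 5.551 N, H = 2.944e+09 Pa, K = 2.057e-04.
Limit volume V_lim = h_lim·A = 2.687e-05 · 1.421e-06 = 3.817e-11 m³.
Life L = V_lim·H/(K·W) = 3.817e-11 · 2.944e+09 / (2.057e-04 · 5.551) = 98.42 m.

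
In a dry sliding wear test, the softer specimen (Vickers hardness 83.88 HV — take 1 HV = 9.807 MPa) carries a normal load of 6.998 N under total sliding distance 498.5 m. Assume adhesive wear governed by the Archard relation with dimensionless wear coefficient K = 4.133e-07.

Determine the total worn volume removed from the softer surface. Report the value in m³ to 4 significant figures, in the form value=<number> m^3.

The computation carries exact precision — the intermediates are printed rounded, and one final rounding to 4 significant digits.
Convert: Hardness H = 83.88 HV × 9.807 MPa/HV = 822.6 MPa = 8.226e+08 Pa.
SI base units throughout: W = 6.998 N, H = 8.226e+08 Pa, K = 4.133e-07.
By Archard's law, V = K·W·L/H = 4.133e-07 · 6.998 · 498.5 / 8.226e+08 = 1.753e-12 m³.

value=1.753e-12 m^3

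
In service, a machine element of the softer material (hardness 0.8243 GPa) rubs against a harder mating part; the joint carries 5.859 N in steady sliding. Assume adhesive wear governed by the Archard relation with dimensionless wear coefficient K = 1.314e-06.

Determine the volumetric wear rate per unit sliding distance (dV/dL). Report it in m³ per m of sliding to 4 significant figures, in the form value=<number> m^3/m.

The computation maintains exact precision. Intermediate values are printed rounded; rounded just once, at four significant digits.
Convert: Hardness H = 0.8243 GPa = 8.243e+08 Pa.
Expressed in SI base units: W = 5.859 N, H = 8.243e+08 Pa, K = 1.314e-06.
Sliding wear rate dV/dL = K·W/H, so: 1.314e-06 · 5.859 / 8.243e+08 = 9.340e-15 m³/m.

value=9.340e-15 m^3/m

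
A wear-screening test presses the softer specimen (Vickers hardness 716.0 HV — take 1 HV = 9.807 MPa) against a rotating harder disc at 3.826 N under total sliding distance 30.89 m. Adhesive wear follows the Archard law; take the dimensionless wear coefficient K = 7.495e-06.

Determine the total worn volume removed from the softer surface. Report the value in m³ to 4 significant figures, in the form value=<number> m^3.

value=1.261e-13 m^3

Intermediates appear rounded. Each operation holds full float precision, and one last rounding: four significant figures.
Convert: Hardness H = 716.0 HV × 9.807 MPa/HV = 7022 MPa = 7.022e+09 Pa.
Restated in SI base units: W = 3.826 N, H = 7.022e+09 Pa, K = 7.495e-06.
Apply Archard: V = K·W·L/H = 7.495e-06 · 3.826 · 30.89 / 7.022e+09 = 1.261e-13 m³.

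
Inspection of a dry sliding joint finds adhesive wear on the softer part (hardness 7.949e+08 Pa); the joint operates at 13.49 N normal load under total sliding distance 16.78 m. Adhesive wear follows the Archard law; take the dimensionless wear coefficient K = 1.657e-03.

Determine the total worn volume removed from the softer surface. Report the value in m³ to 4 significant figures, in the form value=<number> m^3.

Intermediates are printed rounded. The algebra holds exact precision — a lone final rounding, at four significant digits.
Expressed in SI base units: W = 13.49 N, H = 7.949e+08 Pa, K = 1.657e-03.
Archard volume V = K·W·L/H = 1.657e-03 · 13.49 · 16.78 / 7.949e+08 = 4.719e-10 m³.

value=4.719e-10 m^3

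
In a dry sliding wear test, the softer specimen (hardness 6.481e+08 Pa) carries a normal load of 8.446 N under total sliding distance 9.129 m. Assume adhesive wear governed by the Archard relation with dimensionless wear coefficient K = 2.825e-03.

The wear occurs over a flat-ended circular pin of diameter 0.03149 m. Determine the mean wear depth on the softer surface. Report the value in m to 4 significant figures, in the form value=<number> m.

Intermediates appear rounded. All working math carries full precision. Rounded just once: four significant figures.
Contact area A = π·d²/4 = π·(0.03149 m)²/4 = 7.788e-04 m².
Expressed in SI base units: W = 8.446 N, H = 6.481e+08 Pa, K = 2.825e-03.
The Archard volume V = K·W·L/H = 2.825e-03 · 8.446 · 9.129 / 6.481e+08 = 3.361e-10 m³.
Mean wear depth h = V/A = 3.361e-10 / 7.788e-04 = 4.315e-07 m.

value=4.315e-07 m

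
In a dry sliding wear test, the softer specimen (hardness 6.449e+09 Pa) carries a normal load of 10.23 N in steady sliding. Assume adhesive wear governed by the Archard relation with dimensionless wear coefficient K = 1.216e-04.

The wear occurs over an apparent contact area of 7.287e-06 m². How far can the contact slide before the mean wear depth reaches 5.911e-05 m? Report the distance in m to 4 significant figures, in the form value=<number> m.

Shown intermediates are rounded; each operation keeps full float precision, and a lone final rounding to 4 significant figures.
Collected in SI base units: W = 10.23 N, H = 6.449e+09 Pa, K = 1.216e-04.
At the depth limit, V_lim = h_lim·A = 5.911e-05 · 7.287e-06 = 4.307e-10 m³.
Sliding life L = V_lim·H/(K·W) = 4.307e-10 · 6.449e+09 / (1.216e-04 · 10.23) = 2233 m.

value=2233 m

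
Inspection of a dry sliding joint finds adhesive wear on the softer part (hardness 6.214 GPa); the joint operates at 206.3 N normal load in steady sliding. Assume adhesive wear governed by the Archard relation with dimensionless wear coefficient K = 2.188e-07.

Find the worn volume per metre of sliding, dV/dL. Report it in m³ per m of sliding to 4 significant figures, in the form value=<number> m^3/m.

value=7.264e-15 m^3/m

All working math maintains full precision, and intermediates are printed rounded — rounded just once to four significant figures.
Hardness H = 6.214 GPa = 6.214e+09 Pa.
Collected in SI base units: W = 206.3 N, H = 6.214e+09 Pa, K = 2.188e-07.
Volumetric rate dV/dL = K·W/H, per unit distance: 2.188e-07 · 206.3 / 6.214e+09 = 7.264e-15 m³/m.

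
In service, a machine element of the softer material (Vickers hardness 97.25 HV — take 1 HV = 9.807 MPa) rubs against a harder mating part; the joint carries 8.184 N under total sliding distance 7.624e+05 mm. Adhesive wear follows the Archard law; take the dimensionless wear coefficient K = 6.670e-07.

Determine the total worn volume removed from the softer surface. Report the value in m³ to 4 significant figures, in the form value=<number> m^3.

The computation holds full precision; quoted intermediates are rounded — rounded just once: four significant digits.
Sliding distance L = 7.624e+05 mm = 762.4 m.
Hardness H = 97.25 HV × 9.807 MPa/HV = 953.7 MPa = 9.537e+08 Pa.
Restated in SI base units: W = 8.184 N, H = 9.537e+08 Pa, K = 6.670e-07.
Worn volume V = K·W·L/H = 6.670e-07 · 8.184 · 762.4 / 9.537e+08 = 4.364e-12 m³.

value=4.364e-12 m^3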